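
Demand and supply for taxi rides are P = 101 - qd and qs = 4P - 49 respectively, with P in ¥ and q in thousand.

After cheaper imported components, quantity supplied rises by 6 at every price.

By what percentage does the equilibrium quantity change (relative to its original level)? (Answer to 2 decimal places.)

+1.69

Before the shock: 101 - P = 4P - 49 ⇒ 150 = 5P ⇒ P = 30, q = 71.
With the change applied: demand qd = 101 - P, supply qs = 4P - 43.
Setting them equal: 101 - P = 4P - 43 → 144 = 5P, so P = 28.8 and q = 72.2.
%Δq = (72.2 − 71) / 71 × 100 = +1.69%.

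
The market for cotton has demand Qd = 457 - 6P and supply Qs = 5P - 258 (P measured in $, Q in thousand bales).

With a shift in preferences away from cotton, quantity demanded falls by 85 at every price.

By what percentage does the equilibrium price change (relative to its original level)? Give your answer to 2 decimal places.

-11.89

Before the shock: 457 - 6P = 5P - 258 ⇒ 715 = 11P ⇒ P = 65, Q = 67.
With the change applied: demand Qd = 372 - 6P, supply Qs = 5P - 258.
Equate the new curves: 372 - 6P = 5P - 258, giving 630 = 11P, P = 630/11 ≈ 57.2727, Q = 312/11 ≈ 28.3636.
%ΔP = (57.2727 − 65) / 65 × 100 = -11.89%.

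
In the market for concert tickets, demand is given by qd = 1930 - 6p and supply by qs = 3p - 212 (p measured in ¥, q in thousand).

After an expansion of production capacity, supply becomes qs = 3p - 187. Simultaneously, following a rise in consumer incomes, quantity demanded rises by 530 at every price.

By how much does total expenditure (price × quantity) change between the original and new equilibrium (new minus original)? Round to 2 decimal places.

Before the shock: 1930 - 6p = 3p - 212 ⇒ 2142 = 9p ⇒ p = 238, q = 502.
The shock moves the curves to qd = 2460 - 6p and qs = 3p - 187.
Setting them equal: 2460 - 6p = 3p - 187 → 2647 = 9p, so p = 2647/9 ≈ 294.1111 and q = 2086/3 ≈ 695.3333.
Expenditure moves from 238×502 = 119476 to 294.1111×695.3333 = 204505.2593; change = +85029.26.

+85029.26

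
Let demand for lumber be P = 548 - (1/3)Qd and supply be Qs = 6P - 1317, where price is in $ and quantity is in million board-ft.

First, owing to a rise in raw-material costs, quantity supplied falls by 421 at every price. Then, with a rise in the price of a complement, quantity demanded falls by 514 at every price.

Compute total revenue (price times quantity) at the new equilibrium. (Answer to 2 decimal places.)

Original equilibrium: 1644 - 3P = 6P - 1317 gives 2961 = 9P, so P = 329 and Q = 657.
The new curves are Qd = 1130 - 3P (demand) and Qs = 6P - 1738 (supply).
Clearing the new market: 1130 - 3P = 6P - 1738, so P = 956/3 ≈ 318.6667 and Q = 174.
New expenditure = 318.6667 × 174 = 55448.00.

55448.00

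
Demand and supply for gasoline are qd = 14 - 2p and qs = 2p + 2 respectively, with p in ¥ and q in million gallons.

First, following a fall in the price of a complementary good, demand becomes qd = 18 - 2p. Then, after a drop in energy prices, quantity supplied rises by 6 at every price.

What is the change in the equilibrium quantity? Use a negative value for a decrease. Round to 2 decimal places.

+5.00

Before the shock: 14 - 2p = 2p + 2 ⇒ 12 = 4p ⇒ p = 3, q = 8.
The new curves are qd = 18 - 2p (demand) and qs = 2p + 8 (supply).
Clearing the new market: 18 - 2p = 2p + 8, so p = 2.5 and q = 13.
Δq = 13 − 8 = +5.00.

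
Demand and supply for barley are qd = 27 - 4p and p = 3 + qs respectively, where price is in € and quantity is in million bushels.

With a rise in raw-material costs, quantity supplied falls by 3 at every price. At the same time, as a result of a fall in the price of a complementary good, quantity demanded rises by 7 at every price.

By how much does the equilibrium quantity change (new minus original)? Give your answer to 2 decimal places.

-1.00

Initially, 27 - 4p = p - 3, so 30 = 5p and p = 6, q = 3.
With the change applied: demand qd = 34 - 4p, supply qs = p - 6.
New equilibrium: 34 - 4p = p - 6 ⇒ 40 = 5p ⇒ p = 8, q = 2.
Δq = 2 − 3 = -1.00.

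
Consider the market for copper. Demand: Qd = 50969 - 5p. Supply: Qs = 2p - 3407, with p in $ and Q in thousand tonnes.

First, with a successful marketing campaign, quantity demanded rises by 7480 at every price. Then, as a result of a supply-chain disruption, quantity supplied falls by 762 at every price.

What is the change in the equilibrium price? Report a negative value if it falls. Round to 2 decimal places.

+1177.43

Solve the original market: 50969 - 5p = 2p - 3407, hence p = 7768 and Q = 12129.
The new curves are Qd = 58449 - 5p (demand) and Qs = 2p - 4169 (supply).
New equilibrium: 58449 - 5p = 2p - 4169 ⇒ 62618 = 7p ⇒ p = 62618/7 ≈ 8945.4286, Q = 96053/7 ≈ 13721.8571.
Δp = 8945.4286 − 7768 = +1177.43.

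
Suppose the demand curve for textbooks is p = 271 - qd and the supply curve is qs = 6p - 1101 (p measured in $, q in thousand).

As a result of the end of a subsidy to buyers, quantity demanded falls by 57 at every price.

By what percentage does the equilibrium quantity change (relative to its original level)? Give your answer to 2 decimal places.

-65.14

Solve the original market: 271 - p = 6p - 1101, hence p = 196 and q = 75.
The new curves are qd = 214 - p (demand) and qs = 6p - 1101 (supply).
Setting them equal: 214 - p = 6p - 1101 → 1315 = 7p, so p = 1315/7 ≈ 187.8571 and q = 183/7 ≈ 26.1429.
%Δq = (26.1429 − 75) / 75 × 100 = -65.14%.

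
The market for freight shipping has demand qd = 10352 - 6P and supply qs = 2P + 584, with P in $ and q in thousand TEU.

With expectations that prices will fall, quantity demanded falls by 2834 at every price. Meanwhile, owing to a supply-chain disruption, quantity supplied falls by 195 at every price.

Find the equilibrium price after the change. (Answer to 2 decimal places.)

Solve the original market: 10352 - 6P = 2P + 584, hence P = 1221 and q = 3026.
With the change applied: demand qd = 7518 - 6P, supply qs = 2P + 389.
Equate the new curves: 7518 - 6P = 2P + 389, giving 7129 = 8P, P = 891.125, q = 2171.25.

891.13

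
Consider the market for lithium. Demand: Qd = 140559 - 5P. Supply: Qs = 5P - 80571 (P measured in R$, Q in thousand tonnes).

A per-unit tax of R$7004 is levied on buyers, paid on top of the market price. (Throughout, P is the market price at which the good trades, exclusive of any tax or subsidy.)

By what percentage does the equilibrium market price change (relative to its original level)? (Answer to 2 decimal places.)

-15.84

Initially, 140559 - 5P = 5P - 80571, so 221130 = 10P and P = 22113, Q = 29994.
Since buyers pay the price plus the tax, the effective demand curve becomes Qd = 105539 - 5P.
Setting them equal: 105539 - 5P = 5P - 80571 → 186110 = 10P, so P = 18611 and Q = 12484.
%ΔP = (18611 − 22113) / 22113 × 100 = -15.84%.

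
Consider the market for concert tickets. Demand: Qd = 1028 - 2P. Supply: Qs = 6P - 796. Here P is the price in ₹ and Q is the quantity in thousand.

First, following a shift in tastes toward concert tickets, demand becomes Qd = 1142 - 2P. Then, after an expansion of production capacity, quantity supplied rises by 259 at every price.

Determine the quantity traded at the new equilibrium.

722.25

Initially, 1028 - 2P = 6P - 796, so 1824 = 8P and P = 228, Q = 572.
With the change applied: demand Qd = 1142 - 2P, supply Qs = 6P - 537.
New equilibrium: 1142 - 2P = 6P - 537 ⇒ 1679 = 8P ⇒ P = 209.875, Q = 722.25.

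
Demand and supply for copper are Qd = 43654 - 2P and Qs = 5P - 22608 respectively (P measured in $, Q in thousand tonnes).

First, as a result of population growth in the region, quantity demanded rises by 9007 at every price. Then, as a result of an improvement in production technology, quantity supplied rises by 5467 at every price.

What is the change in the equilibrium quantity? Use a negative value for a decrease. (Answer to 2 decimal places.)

Original equilibrium: 43654 - 2P = 5P - 22608 gives 66262 = 7P, so P = 9466 and Q = 24722.
With the change applied: demand Qd = 52661 - 2P, supply Qs = 5P - 17141.
Setting them equal: 52661 - 2P = 5P - 17141 → 69802 = 7P, so P = 69802/7 ≈ 9971.7143 and Q = 229023/7 ≈ 32717.5714.
ΔQ = 32717.5714 − 24722 = +7995.57.

+7995.57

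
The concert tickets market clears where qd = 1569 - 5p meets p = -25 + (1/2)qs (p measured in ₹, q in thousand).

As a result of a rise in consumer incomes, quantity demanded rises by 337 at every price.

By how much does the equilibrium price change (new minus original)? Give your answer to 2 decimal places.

Solve the original market: 1569 - 5p = 2p + 50, hence p = 217 and q = 484.
The new curves are qd = 1906 - 5p (demand) and qs = 2p + 50 (supply).
Equate the new curves: 1906 - 5p = 2p + 50, giving 1856 = 7p, p = 1856/7 ≈ 265.1429, q = 4062/7 ≈ 580.2857.
Δp = 265.1429 − 217 = +48.14.

+48.14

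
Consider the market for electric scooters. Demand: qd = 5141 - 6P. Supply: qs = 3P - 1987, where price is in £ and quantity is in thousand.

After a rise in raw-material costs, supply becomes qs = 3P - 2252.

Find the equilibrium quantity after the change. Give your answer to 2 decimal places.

212.33

Original equilibrium: 5141 - 6P = 3P - 1987 gives 7128 = 9P, so P = 792 and q = 389.
The new curves are qd = 5141 - 6P (demand) and qs = 3P - 2252 (supply).
Clearing the new market: 5141 - 6P = 3P - 2252, so P = 7393/9 ≈ 821.4444 and q = 637/3 ≈ 212.3333.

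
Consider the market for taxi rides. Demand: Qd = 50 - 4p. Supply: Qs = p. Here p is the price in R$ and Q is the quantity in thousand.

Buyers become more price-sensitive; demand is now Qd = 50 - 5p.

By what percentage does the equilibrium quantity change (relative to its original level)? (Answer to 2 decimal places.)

Before the shock: 50 - 4p = p ⇒ 50 = 5p ⇒ p = 10, Q = 10.
The shock moves the curves to Qd = 50 - 5p and Qs = p.
Setting them equal: 50 - 5p = p → 50 = 6p, so p = 25/3 ≈ 8.3333 and Q = 25/3 ≈ 8.3333.
%ΔQ = (8.3333 − 10) / 10 × 100 = -16.67%.

-16.67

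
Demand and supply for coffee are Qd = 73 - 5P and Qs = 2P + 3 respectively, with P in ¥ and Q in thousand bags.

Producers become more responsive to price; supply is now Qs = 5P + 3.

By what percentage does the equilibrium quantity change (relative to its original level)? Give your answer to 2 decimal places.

+65.22

Original equilibrium: 73 - 5P = 2P + 3 gives 70 = 7P, so P = 10 and Q = 23.
After the shift, demand is Qd = 73 - 5P and supply is Qs = 5P + 3.
Clearing the new market: 73 - 5P = 5P + 3, so P = 7 and Q = 38.
%ΔQ = (38 − 23) / 23 × 100 = +65.22%.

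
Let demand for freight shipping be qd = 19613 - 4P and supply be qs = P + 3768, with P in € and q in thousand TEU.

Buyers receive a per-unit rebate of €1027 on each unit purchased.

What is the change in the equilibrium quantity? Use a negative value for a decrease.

+821.6

Initially, 19613 - 4P = P + 3768, so 15845 = 5P and P = 3169, q = 6937.
Since buyers' out-of-pocket price is the market price minus the rebate, the effective demand curve becomes qd = 23721 - 4P.
Setting them equal: 23721 - 4P = P + 3768 → 19953 = 5P, so P = 3990.6 and q = 7758.6.
Δq = 7758.6 − 6937 = +821.6.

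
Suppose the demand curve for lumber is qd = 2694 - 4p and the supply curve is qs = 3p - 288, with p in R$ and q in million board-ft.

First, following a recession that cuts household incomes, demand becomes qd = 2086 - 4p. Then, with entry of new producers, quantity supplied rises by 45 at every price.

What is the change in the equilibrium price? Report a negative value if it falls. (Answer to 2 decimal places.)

-93.29

Original equilibrium: 2694 - 4p = 3p - 288 gives 2982 = 7p, so p = 426 and q = 990.
The shock moves the curves to qd = 2086 - 4p and qs = 3p - 243.
Setting them equal: 2086 - 4p = 3p - 243 → 2329 = 7p, so p = 2329/7 ≈ 332.7143 and q = 5286/7 ≈ 755.1429.
Δp = 332.7143 − 426 = -93.29.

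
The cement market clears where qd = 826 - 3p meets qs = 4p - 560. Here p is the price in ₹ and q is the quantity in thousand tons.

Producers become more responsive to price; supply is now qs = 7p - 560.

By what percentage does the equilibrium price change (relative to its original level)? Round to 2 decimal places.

Before the shock: 826 - 3p = 4p - 560 ⇒ 1386 = 7p ⇒ p = 198, q = 232.
The shock moves the curves to qd = 826 - 3p and qs = 7p - 560.
Clearing the new market: 826 - 3p = 7p - 560, so p = 138.6 and q = 410.2.
%Δp = (138.6 − 198) / 198 × 100 = -30.00%.

-30.00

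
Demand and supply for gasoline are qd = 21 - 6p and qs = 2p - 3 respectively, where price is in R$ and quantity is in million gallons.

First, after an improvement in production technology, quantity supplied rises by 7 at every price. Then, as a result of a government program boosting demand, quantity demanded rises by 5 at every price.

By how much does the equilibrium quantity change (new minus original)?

+6.5

Original equilibrium: 21 - 6p = 2p - 3 gives 24 = 8p, so p = 3 and q = 3.
The shock moves the curves to qd = 26 - 6p and qs = 2p + 4.
Setting them equal: 26 - 6p = 2p + 4 → 22 = 8p, so p = 2.75 and q = 9.5.
Δq = 9.5 − 3 = +6.5.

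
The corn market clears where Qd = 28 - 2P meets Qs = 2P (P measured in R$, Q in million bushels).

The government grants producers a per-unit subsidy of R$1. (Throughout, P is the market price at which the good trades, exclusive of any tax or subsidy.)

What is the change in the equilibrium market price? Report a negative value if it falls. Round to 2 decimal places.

-0.50

Original equilibrium: 28 - 2P = 2P gives 28 = 4P, so P = 7 and Q = 14.
Since sellers receive the price plus the subsidy, the effective supply curve becomes Qs = 2P + 2.
Equate the new curves: 28 - 2P = 2P + 2, giving 26 = 4P, P = 6.5, Q = 15.
ΔP = 6.5 − 7 = -0.50.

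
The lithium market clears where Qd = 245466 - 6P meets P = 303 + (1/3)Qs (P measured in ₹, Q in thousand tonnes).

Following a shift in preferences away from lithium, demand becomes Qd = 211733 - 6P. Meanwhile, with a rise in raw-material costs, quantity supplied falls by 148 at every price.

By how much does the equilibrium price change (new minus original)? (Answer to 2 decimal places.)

Original equilibrium: 245466 - 6P = 3P - 909 gives 246375 = 9P, so P = 27375 and Q = 81216.
With the change applied: demand Qd = 211733 - 6P, supply Qs = 3P - 1057.
Equate the new curves: 211733 - 6P = 3P - 1057, giving 212790 = 9P, P = 70930/3 ≈ 23643.3333, Q = 69873.
ΔP = 23643.3333 − 27375 = -3731.67.

-3731.67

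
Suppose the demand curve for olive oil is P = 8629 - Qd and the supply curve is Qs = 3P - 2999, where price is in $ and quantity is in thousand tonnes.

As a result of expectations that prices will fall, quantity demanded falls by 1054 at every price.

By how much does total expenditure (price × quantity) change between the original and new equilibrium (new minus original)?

Solve the original market: 8629 - P = 3P - 2999, hence P = 2907 and Q = 5722.
After the shift, demand is Qd = 7575 - P and supply is Qs = 3P - 2999.
Equate the new curves: 7575 - P = 3P - 2999, giving 10574 = 4P, P = 2643.5, Q = 4931.5.
Expenditure moves from 2907×5722 = 16633854 to 2643.5×4931.5 = 13036420.25; change = -3597433.75.

-3597433.75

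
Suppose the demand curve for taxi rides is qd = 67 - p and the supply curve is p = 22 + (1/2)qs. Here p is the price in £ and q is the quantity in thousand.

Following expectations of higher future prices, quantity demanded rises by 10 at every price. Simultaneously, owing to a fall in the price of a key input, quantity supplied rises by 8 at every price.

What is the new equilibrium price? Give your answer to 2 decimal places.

37.67

Before the shock: 67 - p = 2p - 44 ⇒ 111 = 3p ⇒ p = 37, q = 30.
The new curves are qd = 77 - p (demand) and qs = 2p - 36 (supply).
Clearing the new market: 77 - p = 2p - 36, so p = 113/3 ≈ 37.6667 and q = 118/3 ≈ 39.3333.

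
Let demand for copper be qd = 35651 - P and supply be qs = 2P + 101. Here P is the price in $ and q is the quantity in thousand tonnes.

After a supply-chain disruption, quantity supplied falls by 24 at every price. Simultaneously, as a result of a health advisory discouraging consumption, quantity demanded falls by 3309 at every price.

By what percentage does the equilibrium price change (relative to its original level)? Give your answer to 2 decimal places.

Original equilibrium: 35651 - P = 2P + 101 gives 35550 = 3P, so P = 11850 and q = 23801.
With the change applied: demand qd = 32342 - P, supply qs = 2P + 77.
Setting them equal: 32342 - P = 2P + 77 → 32265 = 3P, so P = 10755 and q = 21587.
%ΔP = (10755 − 11850) / 11850 × 100 = -9.24%.

-9.24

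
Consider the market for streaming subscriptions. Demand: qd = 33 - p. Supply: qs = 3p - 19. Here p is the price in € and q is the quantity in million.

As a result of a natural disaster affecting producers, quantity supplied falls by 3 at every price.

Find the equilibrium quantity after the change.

19.25

Solve the original market: 33 - p = 3p - 19, hence p = 13 and q = 20.
The new curves are qd = 33 - p (demand) and qs = 3p - 22 (supply).
Setting them equal: 33 - p = 3p - 22 → 55 = 4p, so p = 13.75 and q = 19.25.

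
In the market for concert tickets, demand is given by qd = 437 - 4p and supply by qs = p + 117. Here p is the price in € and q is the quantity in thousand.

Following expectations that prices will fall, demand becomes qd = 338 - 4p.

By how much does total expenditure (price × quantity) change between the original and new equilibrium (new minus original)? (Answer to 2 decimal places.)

-4458.96

Solve the original market: 437 - 4p = p + 117, hence p = 64 and q = 181.
After the shift, demand is qd = 338 - 4p and supply is qs = p + 117.
Equate the new curves: 338 - 4p = p + 117, giving 221 = 5p, p = 44.2, q = 161.2.
Expenditure moves from 64×181 = 11584 to 44.2×161.2 = 7125.04; change = -4458.96.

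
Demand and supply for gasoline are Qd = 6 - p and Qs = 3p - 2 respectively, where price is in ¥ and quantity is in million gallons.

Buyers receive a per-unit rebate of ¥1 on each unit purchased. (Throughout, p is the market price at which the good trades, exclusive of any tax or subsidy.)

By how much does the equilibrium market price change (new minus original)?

Original equilibrium: 6 - p = 3p - 2 gives 8 = 4p, so p = 2 and Q = 4.
Since buyers' out-of-pocket price is the market price minus the rebate, the effective demand curve becomes Qd = 7 - p.
Clearing the new market: 7 - p = 3p - 2, so p = 2.25 and Q = 4.75.
Δp = 2.25 − 2 = +0.25.

+0.25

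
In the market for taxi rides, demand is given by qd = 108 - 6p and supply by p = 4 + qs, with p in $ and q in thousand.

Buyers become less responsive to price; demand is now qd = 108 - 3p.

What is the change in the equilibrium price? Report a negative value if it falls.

+12

Original equilibrium: 108 - 6p = p - 4 gives 112 = 7p, so p = 16 and q = 12.
With the change applied: demand qd = 108 - 3p, supply qs = p - 4.
Clearing the new market: 108 - 3p = p - 4, so p = 28 and q = 24.
Δp = 28 − 16 = +12.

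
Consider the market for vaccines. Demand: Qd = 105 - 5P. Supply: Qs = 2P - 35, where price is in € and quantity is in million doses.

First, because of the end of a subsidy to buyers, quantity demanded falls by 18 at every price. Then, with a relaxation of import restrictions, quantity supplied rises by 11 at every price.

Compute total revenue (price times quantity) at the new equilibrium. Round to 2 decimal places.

Before the shock: 105 - 5P = 2P - 35 ⇒ 140 = 7P ⇒ P = 20, Q = 5.
The shock moves the curves to Qd = 87 - 5P and Qs = 2P - 24.
Equate the new curves: 87 - 5P = 2P - 24, giving 111 = 7P, P = 111/7 ≈ 15.8571, Q = 54/7 ≈ 7.7143.
New expenditure = 15.8571 × 7.7143 = 122.33.

122.33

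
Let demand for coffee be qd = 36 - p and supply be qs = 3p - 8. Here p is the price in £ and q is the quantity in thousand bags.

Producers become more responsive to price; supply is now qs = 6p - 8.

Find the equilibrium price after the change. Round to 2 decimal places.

Initially, 36 - p = 3p - 8, so 44 = 4p and p = 11, q = 25.
After the shift, demand is qd = 36 - p and supply is qs = 6p - 8.
Setting them equal: 36 - p = 6p - 8 → 44 = 7p, so p = 44/7 ≈ 6.2857 and q = 208/7 ≈ 29.7143.

6.29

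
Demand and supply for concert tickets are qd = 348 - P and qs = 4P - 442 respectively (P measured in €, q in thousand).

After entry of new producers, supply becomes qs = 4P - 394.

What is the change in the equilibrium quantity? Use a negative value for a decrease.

+9.6

Initially, 348 - P = 4P - 442, so 790 = 5P and P = 158, q = 190.
The shock moves the curves to qd = 348 - P and qs = 4P - 394.
New equilibrium: 348 - P = 4P - 394 ⇒ 742 = 5P ⇒ P = 148.4, q = 199.6.
Δq = 199.6 − 190 = +9.6.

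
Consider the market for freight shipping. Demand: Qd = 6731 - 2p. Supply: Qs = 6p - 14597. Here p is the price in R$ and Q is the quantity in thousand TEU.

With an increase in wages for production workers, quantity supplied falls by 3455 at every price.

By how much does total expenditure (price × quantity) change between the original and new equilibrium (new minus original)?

-2071596.40625

Solve the original market: 6731 - 2p = 6p - 14597, hence p = 2666 and Q = 1399.
After the shift, demand is Qd = 6731 - 2p and supply is Qs = 6p - 18052.
Clearing the new market: 6731 - 2p = 6p - 18052, so p = 3097.875 and Q = 535.25.
Expenditure moves from 2666×1399 = 3729734 to 3097.875×535.25 = 1658137.59375; change = -2071596.40625.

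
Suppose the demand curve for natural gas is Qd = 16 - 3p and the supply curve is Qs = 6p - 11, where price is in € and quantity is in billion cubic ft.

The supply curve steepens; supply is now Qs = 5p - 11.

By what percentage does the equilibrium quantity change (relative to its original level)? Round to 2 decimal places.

-16.07

Before the shock: 16 - 3p = 6p - 11 ⇒ 27 = 9p ⇒ p = 3, Q = 7.
With the change applied: demand Qd = 16 - 3p, supply Qs = 5p - 11.
New equilibrium: 16 - 3p = 5p - 11 ⇒ 27 = 8p ⇒ p = 3.375, Q = 5.875.
%ΔQ = (5.875 − 7) / 7 × 100 = -16.07%.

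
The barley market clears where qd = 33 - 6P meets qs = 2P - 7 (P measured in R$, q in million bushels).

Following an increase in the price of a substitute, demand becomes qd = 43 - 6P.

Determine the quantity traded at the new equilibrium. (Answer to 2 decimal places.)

5.50

Before the shock: 33 - 6P = 2P - 7 ⇒ 40 = 8P ⇒ P = 5, q = 3.
The shock moves the curves to qd = 43 - 6P and qs = 2P - 7.
Clearing the new market: 43 - 6P = 2P - 7, so P = 6.25 and q = 5.5.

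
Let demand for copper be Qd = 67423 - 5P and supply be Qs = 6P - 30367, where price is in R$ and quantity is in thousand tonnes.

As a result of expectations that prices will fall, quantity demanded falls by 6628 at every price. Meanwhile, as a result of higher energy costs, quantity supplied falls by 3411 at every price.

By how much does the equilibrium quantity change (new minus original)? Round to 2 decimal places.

Before the shock: 67423 - 5P = 6P - 30367 ⇒ 97790 = 11P ⇒ P = 8890, Q = 22973.
The new curves are Qd = 60795 - 5P (demand) and Qs = 6P - 33778 (supply).
New equilibrium: 60795 - 5P = 6P - 33778 ⇒ 94573 = 11P ⇒ P = 94573/11 ≈ 8597.5455, Q = 195880/11 ≈ 17807.2727.
ΔQ = 17807.2727 − 22973 = -5165.73.

-5165.73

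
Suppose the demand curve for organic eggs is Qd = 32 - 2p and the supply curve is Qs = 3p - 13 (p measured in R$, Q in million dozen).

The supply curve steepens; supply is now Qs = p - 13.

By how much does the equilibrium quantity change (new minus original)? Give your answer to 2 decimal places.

-12.00

Solve the original market: 32 - 2p = 3p - 13, hence p = 9 and Q = 14.
With the change applied: demand Qd = 32 - 2p, supply Qs = p - 13.
Setting them equal: 32 - 2p = p - 13 → 45 = 3p, so p = 15 and Q = 2.
ΔQ = 2 − 14 = -12.00.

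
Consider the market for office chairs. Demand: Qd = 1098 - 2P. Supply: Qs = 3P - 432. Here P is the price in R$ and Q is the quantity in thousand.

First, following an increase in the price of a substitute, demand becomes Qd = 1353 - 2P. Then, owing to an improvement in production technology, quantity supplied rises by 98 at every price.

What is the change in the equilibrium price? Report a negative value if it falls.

+31.4

Before the shock: 1098 - 2P = 3P - 432 ⇒ 1530 = 5P ⇒ P = 306, Q = 486.
The shock moves the curves to Qd = 1353 - 2P and Qs = 3P - 334.
New equilibrium: 1353 - 2P = 3P - 334 ⇒ 1687 = 5P ⇒ P = 337.4, Q = 678.2.
ΔP = 337.4 − 306 = +31.4.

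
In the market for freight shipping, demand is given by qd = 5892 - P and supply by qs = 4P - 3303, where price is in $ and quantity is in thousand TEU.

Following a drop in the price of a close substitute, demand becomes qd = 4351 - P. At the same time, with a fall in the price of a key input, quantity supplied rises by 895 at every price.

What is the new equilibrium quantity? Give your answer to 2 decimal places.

Before the shock: 5892 - P = 4P - 3303 ⇒ 9195 = 5P ⇒ P = 1839, q = 4053.
The shock moves the curves to qd = 4351 - P and qs = 4P - 2408.
Clearing the new market: 4351 - P = 4P - 2408, so P = 1351.8 and q = 2999.2.

2999.20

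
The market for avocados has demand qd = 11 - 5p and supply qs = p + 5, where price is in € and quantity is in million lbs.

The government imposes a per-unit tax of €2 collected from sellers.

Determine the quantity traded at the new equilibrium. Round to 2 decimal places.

4.33

Before the shock: 11 - 5p = p + 5 ⇒ 6 = 6p ⇒ p = 1, q = 6.
Since sellers keep the price net of the tax, the effective supply curve becomes qs = p + 3.
Setting them equal: 11 - 5p = p + 3 → 8 = 6p, so p = 4/3 ≈ 1.3333 and q = 13/3 ≈ 4.3333.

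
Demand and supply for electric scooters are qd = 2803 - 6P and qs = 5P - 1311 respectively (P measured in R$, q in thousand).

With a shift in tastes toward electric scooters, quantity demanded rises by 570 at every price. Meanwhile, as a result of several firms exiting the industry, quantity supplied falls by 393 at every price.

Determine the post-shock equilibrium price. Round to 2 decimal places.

461.55

Before the shock: 2803 - 6P = 5P - 1311 ⇒ 4114 = 11P ⇒ P = 374, q = 559.
The shock moves the curves to qd = 3373 - 6P and qs = 5P - 1704.
Setting them equal: 3373 - 6P = 5P - 1704 → 5077 = 11P, so P = 5077/11 ≈ 461.5455 and q = 6641/11 ≈ 603.7273.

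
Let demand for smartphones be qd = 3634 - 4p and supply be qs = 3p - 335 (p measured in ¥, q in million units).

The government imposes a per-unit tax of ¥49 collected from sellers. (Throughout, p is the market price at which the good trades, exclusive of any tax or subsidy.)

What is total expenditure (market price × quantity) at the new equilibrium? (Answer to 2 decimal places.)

Solve the original market: 3634 - 4p = 3p - 335, hence p = 567 and q = 1366.
Since sellers keep the price net of the tax, the effective supply curve becomes qs = 3p - 482.
New equilibrium: 3634 - 4p = 3p - 482 ⇒ 4116 = 7p ⇒ p = 588, q = 1282.
New expenditure = 588 × 1282 = 753816.00.

753816.00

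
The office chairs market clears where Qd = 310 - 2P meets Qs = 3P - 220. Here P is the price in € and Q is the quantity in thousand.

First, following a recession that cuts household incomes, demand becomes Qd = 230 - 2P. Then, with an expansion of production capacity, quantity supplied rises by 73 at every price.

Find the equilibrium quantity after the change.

Original equilibrium: 310 - 2P = 3P - 220 gives 530 = 5P, so P = 106 and Q = 98.
After the shift, demand is Qd = 230 - 2P and supply is Qs = 3P - 147.
Equate the new curves: 230 - 2P = 3P - 147, giving 377 = 5P, P = 75.4, Q = 79.2.

79.2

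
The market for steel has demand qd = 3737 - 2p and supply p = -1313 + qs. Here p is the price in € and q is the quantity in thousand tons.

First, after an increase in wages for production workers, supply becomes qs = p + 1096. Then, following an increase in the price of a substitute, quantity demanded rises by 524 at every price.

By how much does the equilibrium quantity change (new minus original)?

Original equilibrium: 3737 - 2p = p + 1313 gives 2424 = 3p, so p = 808 and q = 2121.
After the shift, demand is qd = 4261 - 2p and supply is qs = p + 1096.
Equate the new curves: 4261 - 2p = p + 1096, giving 3165 = 3p, p = 1055, q = 2151.
Δq = 2151 − 2121 = +30.

+30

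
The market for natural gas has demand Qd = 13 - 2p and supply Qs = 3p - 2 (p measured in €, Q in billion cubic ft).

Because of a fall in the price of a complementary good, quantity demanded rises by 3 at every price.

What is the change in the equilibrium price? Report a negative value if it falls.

Original equilibrium: 13 - 2p = 3p - 2 gives 15 = 5p, so p = 3 and Q = 7.
With the change applied: demand Qd = 16 - 2p, supply Qs = 3p - 2.
Equate the new curves: 16 - 2p = 3p - 2, giving 18 = 5p, p = 3.6, Q = 8.8.
Δp = 3.6 − 3 = +0.6.

+0.6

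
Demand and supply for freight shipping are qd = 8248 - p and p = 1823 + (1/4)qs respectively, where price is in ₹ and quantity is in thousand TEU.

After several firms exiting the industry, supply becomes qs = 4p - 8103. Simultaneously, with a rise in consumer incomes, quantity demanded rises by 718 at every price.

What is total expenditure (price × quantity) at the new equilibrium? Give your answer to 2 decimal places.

Before the shock: 8248 - p = 4p - 7292 ⇒ 15540 = 5p ⇒ p = 3108, q = 5140.
The new curves are qd = 8966 - p (demand) and qs = 4p - 8103 (supply).
New equilibrium: 8966 - p = 4p - 8103 ⇒ 17069 = 5p ⇒ p = 3413.8, q = 5552.2.
New expenditure = 3413.8 × 5552.2 = 18954100.36.

18954100.36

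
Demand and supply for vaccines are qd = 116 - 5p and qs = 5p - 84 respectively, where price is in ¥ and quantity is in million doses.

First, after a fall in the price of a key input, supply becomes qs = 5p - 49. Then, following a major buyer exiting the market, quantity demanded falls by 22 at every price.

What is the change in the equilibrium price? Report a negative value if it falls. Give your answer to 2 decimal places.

-5.70

Before the shock: 116 - 5p = 5p - 84 ⇒ 200 = 10p ⇒ p = 20, q = 16.
The new curves are qd = 94 - 5p (demand) and qs = 5p - 49 (supply).
New equilibrium: 94 - 5p = 5p - 49 ⇒ 143 = 10p ⇒ p = 14.3, q = 22.5.
Δp = 14.3 − 20 = -5.70.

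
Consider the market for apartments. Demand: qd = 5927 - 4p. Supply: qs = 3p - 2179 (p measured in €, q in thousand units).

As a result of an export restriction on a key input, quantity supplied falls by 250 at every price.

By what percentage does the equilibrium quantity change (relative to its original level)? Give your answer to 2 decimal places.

-11.03

Original equilibrium: 5927 - 4p = 3p - 2179 gives 8106 = 7p, so p = 1158 and q = 1295.
The new curves are qd = 5927 - 4p (demand) and qs = 3p - 2429 (supply).
New equilibrium: 5927 - 4p = 3p - 2429 ⇒ 8356 = 7p ⇒ p = 8356/7 ≈ 1193.7143, q = 8065/7 ≈ 1152.1429.
%Δq = (1152.1429 − 1295) / 1295 × 100 = -11.03%.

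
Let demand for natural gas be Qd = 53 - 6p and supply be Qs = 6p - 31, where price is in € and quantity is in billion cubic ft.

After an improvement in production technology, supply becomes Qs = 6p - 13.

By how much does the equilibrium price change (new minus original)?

-1.5

Before the shock: 53 - 6p = 6p - 31 ⇒ 84 = 12p ⇒ p = 7, Q = 11.
With the change applied: demand Qd = 53 - 6p, supply Qs = 6p - 13.
Clearing the new market: 53 - 6p = 6p - 13, so p = 5.5 and Q = 20.
Δp = 5.5 − 7 = -1.5.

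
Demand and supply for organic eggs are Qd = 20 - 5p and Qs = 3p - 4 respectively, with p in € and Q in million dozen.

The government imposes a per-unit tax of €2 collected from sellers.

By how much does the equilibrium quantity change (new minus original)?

Original equilibrium: 20 - 5p = 3p - 4 gives 24 = 8p, so p = 3 and Q = 5.
Since sellers keep the price net of the tax, the effective supply curve becomes Qs = 3p - 10.
Clearing the new market: 20 - 5p = 3p - 10, so p = 3.75 and Q = 1.25.
ΔQ = 1.25 − 5 = -3.75.

-3.75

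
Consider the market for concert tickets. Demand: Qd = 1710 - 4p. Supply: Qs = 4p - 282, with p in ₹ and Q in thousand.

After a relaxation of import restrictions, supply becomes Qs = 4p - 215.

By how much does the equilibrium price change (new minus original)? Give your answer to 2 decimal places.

-8.38

Before the shock: 1710 - 4p = 4p - 282 ⇒ 1992 = 8p ⇒ p = 249, Q = 714.
With the change applied: demand Qd = 1710 - 4p, supply Qs = 4p - 215.
New equilibrium: 1710 - 4p = 4p - 215 ⇒ 1925 = 8p ⇒ p = 240.625, Q = 747.5.
Δp = 240.625 − 249 = -8.38.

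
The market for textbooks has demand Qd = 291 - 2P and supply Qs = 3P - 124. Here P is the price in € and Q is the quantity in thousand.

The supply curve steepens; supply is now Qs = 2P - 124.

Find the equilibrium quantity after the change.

83.5

Initially, 291 - 2P = 3P - 124, so 415 = 5P and P = 83, Q = 125.
After the shift, demand is Qd = 291 - 2P and supply is Qs = 2P - 124.
Clearing the new market: 291 - 2P = 2P - 124, so P = 103.75 and Q = 83.5.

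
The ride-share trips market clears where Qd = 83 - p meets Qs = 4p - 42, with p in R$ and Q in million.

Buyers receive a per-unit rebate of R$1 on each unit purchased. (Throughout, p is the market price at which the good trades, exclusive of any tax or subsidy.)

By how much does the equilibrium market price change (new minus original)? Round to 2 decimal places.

Before the shock: 83 - p = 4p - 42 ⇒ 125 = 5p ⇒ p = 25, Q = 58.
Since buyers' out-of-pocket price is the market price minus the rebate, the effective demand curve becomes Qd = 84 - p.
New equilibrium: 84 - p = 4p - 42 ⇒ 126 = 5p ⇒ p = 25.2, Q = 58.8.
Δp = 25.2 − 25 = +0.20.

+0.20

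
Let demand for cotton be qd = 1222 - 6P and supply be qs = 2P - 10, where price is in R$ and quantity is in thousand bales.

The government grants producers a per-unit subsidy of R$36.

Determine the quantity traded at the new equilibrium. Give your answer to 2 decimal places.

352.00

Before the shock: 1222 - 6P = 2P - 10 ⇒ 1232 = 8P ⇒ P = 154, q = 298.
Since sellers receive the price plus the subsidy, the effective supply curve becomes qs = 2P + 62.
New equilibrium: 1222 - 6P = 2P + 62 ⇒ 1160 = 8P ⇒ P = 145, q = 352.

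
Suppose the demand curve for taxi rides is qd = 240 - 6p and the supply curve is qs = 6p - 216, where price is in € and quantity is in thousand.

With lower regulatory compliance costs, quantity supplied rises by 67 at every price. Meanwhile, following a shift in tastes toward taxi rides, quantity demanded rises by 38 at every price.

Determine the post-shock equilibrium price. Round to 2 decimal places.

Before the shock: 240 - 6p = 6p - 216 ⇒ 456 = 12p ⇒ p = 38, q = 12.
After the shift, demand is qd = 278 - 6p and supply is qs = 6p - 149.
New equilibrium: 278 - 6p = 6p - 149 ⇒ 427 = 12p ⇒ p = 427/12 ≈ 35.5833, q = 64.5.

35.58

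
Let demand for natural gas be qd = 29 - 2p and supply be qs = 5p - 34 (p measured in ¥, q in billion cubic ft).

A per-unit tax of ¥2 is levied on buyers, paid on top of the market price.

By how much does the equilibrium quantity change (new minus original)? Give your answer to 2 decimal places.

-2.86

Initially, 29 - 2p = 5p - 34, so 63 = 7p and p = 9, q = 11.
Since buyers pay the price plus the tax, the effective demand curve becomes qd = 25 - 2p.
Equate the new curves: 25 - 2p = 5p - 34, giving 59 = 7p, p = 59/7 ≈ 8.4286, q = 57/7 ≈ 8.1429.
Δq = 8.1429 − 11 = -2.86.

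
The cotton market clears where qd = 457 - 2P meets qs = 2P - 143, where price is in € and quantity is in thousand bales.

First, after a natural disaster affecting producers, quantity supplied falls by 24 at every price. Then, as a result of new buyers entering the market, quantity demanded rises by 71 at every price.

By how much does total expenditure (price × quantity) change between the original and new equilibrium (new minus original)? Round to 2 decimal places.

+7811.88

Original equilibrium: 457 - 2P = 2P - 143 gives 600 = 4P, so P = 150 and q = 157.
The shock moves the curves to qd = 528 - 2P and qs = 2P - 167.
Setting them equal: 528 - 2P = 2P - 167 → 695 = 4P, so P = 173.75 and q = 180.5.
Expenditure moves from 150×157 = 23550 to 173.75×180.5 = 31361.875; change = +7811.88.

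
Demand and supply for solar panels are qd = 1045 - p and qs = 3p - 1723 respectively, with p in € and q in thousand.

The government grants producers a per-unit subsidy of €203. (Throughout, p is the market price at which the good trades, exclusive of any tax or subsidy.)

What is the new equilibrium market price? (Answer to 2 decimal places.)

539.75

Solve the original market: 1045 - p = 3p - 1723, hence p = 692 and q = 353.
Since sellers receive the price plus the subsidy, the effective supply curve becomes qs = 3p - 1114.
New equilibrium: 1045 - p = 3p - 1114 ⇒ 2159 = 4p ⇒ p = 539.75, q = 505.25.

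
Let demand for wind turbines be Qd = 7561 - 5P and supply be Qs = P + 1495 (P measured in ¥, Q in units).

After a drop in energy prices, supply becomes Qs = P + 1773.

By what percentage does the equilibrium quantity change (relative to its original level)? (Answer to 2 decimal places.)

Solve the original market: 7561 - 5P = P + 1495, hence P = 1011 and Q = 2506.
The new curves are Qd = 7561 - 5P (demand) and Qs = P + 1773 (supply).
Setting them equal: 7561 - 5P = P + 1773 → 5788 = 6P, so P = 2894/3 ≈ 964.6667 and Q = 8213/3 ≈ 2737.6667.
%ΔQ = (2737.6667 − 2506) / 2506 × 100 = +9.24%.

+9.24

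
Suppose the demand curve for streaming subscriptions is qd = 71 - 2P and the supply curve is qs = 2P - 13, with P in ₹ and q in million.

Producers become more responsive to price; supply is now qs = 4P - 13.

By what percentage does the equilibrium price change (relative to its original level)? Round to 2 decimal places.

-33.33

Initially, 71 - 2P = 2P - 13, so 84 = 4P and P = 21, q = 29.
With the change applied: demand qd = 71 - 2P, supply qs = 4P - 13.
Clearing the new market: 71 - 2P = 4P - 13, so P = 14 and q = 43.
%ΔP = (14 − 21) / 21 × 100 = -33.33%.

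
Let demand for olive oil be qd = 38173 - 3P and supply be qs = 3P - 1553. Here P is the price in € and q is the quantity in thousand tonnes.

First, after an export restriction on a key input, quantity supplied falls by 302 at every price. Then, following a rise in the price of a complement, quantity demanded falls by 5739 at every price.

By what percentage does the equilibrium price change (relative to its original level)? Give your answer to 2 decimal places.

-13.69

Before the shock: 38173 - 3P = 3P - 1553 ⇒ 39726 = 6P ⇒ P = 6621, q = 18310.
The shock moves the curves to qd = 32434 - 3P and qs = 3P - 1855.
Clearing the new market: 32434 - 3P = 3P - 1855, so P = 34289/6 ≈ 5714.8333 and q = 15289.5.
%ΔP = (5714.8333 − 6621) / 6621 × 100 = -13.69%.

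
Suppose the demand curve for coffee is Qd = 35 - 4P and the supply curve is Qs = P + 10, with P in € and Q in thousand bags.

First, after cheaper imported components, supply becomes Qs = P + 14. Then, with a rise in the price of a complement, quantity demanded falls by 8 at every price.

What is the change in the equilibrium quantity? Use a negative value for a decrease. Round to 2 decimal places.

+1.60

Solve the original market: 35 - 4P = P + 10, hence P = 5 and Q = 15.
The shock moves the curves to Qd = 27 - 4P and Qs = P + 14.
Equate the new curves: 27 - 4P = P + 14, giving 13 = 5P, P = 2.6, Q = 16.6.
ΔQ = 16.6 − 15 = +1.60.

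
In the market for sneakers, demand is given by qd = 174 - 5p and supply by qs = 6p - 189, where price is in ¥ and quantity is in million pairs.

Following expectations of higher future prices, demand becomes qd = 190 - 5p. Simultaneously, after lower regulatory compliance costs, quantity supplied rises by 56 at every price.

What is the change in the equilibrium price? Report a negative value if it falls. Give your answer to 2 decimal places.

Initially, 174 - 5p = 6p - 189, so 363 = 11p and p = 33, q = 9.
With the change applied: demand qd = 190 - 5p, supply qs = 6p - 133.
New equilibrium: 190 - 5p = 6p - 133 ⇒ 323 = 11p ⇒ p = 323/11 ≈ 29.3636, q = 475/11 ≈ 43.1818.
Δp = 29.3636 − 33 = -3.64.

-3.64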